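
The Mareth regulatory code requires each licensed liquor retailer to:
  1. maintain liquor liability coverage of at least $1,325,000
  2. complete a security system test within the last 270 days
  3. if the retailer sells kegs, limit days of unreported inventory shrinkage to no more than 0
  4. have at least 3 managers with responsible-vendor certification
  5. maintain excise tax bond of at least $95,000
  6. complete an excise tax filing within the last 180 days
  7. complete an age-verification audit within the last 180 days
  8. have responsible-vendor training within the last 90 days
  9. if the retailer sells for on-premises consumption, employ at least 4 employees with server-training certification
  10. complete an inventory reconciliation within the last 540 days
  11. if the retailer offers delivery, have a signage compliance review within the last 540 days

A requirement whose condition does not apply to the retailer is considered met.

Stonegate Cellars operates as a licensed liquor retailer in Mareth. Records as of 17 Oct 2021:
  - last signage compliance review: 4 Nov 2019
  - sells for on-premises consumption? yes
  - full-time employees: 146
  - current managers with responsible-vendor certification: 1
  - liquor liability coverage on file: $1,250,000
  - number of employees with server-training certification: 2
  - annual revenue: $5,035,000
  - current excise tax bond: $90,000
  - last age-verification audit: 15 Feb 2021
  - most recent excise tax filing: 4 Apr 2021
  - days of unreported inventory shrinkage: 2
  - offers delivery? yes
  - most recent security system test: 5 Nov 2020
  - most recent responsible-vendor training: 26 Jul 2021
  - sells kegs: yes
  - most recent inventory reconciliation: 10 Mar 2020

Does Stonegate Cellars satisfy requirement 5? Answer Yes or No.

No

5. excise tax bond $90,000 < $95,000 → not met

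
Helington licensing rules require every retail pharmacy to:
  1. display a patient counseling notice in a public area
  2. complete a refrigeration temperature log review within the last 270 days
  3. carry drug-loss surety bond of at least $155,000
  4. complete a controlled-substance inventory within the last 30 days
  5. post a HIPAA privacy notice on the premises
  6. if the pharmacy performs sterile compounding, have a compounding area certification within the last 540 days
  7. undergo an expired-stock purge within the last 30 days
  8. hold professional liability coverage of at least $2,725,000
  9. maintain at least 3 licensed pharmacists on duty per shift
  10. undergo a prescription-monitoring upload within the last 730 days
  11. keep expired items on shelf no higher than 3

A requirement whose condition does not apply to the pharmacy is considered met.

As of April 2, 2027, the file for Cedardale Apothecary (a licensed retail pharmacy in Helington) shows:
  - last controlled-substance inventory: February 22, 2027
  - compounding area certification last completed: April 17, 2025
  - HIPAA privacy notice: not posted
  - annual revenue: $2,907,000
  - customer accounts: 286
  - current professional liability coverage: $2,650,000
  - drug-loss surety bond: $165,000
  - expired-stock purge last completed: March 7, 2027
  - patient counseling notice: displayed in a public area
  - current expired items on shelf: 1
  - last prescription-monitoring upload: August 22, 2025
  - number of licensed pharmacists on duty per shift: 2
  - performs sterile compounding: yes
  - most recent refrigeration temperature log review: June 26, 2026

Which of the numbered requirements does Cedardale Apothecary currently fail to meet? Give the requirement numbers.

2, 4, 5, 6, 8, 9

1. patient counseling notice present → met
2. refrigeration temperature log review 280 days ago vs limit 270 → not met
3. drug-loss surety bond $165,000 ≥ $155,000 → met
4. controlled-substance inventory 39 days ago vs limit 30 → not met
5. HIPAA privacy notice absent → not met
6. condition 'performs sterile compounding' holds; compounding area certification 715 days ago vs limit 540 → not met
7. expired-stock purge 26 days ago vs limit 30 → met
8. professional liability coverage $2,650,000 < $2,725,000 → not met
9. licensed pharmacists on duty per shift 2 < 3 → not met
10. prescription-monitoring upload 588 days ago vs limit 730 → met
11. expired items on shelf 1 ≤ 3 → met
Not met: 2, 4, 5, 6, 8, 9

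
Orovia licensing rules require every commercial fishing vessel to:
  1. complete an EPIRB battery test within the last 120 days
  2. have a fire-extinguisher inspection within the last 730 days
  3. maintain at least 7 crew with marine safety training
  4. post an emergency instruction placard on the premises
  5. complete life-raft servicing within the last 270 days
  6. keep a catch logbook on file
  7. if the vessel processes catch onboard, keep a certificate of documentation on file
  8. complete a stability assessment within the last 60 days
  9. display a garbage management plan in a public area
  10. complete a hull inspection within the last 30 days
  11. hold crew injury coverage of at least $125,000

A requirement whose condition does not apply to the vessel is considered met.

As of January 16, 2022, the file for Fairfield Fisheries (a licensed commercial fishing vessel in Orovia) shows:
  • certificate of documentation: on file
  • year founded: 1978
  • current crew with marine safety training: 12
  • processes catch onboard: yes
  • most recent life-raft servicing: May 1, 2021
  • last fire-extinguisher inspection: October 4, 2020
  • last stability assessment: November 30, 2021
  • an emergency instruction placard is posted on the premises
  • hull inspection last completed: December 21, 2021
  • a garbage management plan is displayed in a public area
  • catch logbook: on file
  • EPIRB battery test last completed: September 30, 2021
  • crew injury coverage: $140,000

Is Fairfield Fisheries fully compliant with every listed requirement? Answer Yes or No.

1. EPIRB battery test 108 days ago vs limit 120 → met
2. fire-extinguisher inspection 469 days ago vs limit 730 → met
3. crew with marine safety training 12 ≥ 7 → met
4. emergency instruction placard present → met
5. life-raft servicing 260 days ago vs limit 270 → met
6. catch logbook present → met
7. condition 'processes catch onboard' holds; certificate of documentation present → met
8. stability assessment 47 days ago vs limit 60 → met
9. garbage management plan present → met
10. hull inspection 26 days ago vs limit 30 → met
11. crew injury coverage $140,000 ≥ $125,000 → met
All met.

Yes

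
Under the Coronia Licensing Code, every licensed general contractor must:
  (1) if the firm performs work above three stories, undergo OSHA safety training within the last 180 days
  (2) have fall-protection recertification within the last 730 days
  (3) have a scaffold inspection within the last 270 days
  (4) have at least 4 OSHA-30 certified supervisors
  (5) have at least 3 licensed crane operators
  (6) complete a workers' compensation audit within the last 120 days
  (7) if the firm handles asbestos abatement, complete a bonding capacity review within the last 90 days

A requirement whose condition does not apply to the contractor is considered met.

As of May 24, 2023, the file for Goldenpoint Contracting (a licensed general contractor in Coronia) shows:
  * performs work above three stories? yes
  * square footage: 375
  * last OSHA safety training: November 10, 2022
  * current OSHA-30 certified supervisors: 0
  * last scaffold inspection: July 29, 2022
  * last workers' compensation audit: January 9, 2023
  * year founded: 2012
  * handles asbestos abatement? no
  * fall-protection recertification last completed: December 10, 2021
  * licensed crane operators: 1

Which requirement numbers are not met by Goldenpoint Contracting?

1. condition 'performs work above three stories' holds; OSHA safety training 195 days ago vs limit 180 → not met
2. fall-protection recertification 530 days ago vs limit 730 → met
3. scaffold inspection 299 days ago vs limit 270 → not met
4. OSHA-30 certified supervisors 0 < 4 → not met
5. licensed crane operators 1 < 3 → not met
6. workers' compensation audit 135 days ago vs limit 120 → not met
7. condition 'handles asbestos abatement' does not hold → requirement n/a → met
Not met: 1, 3, 4, 5, 6

1, 3, 4, 5, 6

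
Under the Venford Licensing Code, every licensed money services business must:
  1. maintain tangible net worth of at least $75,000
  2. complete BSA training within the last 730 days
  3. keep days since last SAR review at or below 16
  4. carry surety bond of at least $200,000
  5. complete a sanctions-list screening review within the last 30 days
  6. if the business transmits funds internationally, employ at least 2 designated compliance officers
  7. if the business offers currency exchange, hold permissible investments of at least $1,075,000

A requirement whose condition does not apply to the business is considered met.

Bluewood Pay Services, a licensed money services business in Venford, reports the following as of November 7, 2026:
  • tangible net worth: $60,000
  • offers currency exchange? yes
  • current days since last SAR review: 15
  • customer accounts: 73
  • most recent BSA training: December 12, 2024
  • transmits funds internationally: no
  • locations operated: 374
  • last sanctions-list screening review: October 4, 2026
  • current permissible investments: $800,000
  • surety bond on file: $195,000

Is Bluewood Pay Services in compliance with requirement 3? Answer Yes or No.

Yes

3. days since last SAR review 15 ≤ 16 → met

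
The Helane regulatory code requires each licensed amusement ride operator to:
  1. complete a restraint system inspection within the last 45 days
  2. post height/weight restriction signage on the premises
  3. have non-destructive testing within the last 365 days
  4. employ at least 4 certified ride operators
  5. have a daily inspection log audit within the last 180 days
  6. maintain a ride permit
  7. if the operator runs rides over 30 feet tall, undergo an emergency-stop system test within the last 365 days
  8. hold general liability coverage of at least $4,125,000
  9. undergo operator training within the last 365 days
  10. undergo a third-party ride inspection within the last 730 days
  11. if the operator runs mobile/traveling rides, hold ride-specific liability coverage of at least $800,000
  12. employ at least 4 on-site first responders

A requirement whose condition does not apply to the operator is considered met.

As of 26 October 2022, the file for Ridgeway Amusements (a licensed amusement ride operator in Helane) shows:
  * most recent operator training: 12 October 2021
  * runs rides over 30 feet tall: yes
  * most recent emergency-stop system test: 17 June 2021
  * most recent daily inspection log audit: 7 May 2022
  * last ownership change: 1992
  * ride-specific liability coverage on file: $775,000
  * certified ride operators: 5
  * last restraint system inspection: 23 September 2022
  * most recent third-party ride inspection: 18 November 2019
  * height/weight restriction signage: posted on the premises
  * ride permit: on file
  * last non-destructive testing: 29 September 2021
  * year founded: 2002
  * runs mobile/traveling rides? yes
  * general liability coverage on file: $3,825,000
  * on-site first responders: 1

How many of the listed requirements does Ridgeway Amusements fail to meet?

7

1. restraint system inspection 33 days ago vs limit 45 → met
2. height/weight restriction signage present → met
3. non-destructive testing 392 days ago vs limit 365 → not met
4. certified ride operators 5 ≥ 4 → met
5. daily inspection log audit 172 days ago vs limit 180 → met
6. ride permit present → met
7. condition 'runs rides over 30 feet tall' holds; emergency-stop system test 496 days ago vs limit 365 → not met
8. general liability coverage $3,825,000 < $4,125,000 → not met
9. operator training 379 days ago vs limit 365 → not met
10. third-party ride inspection 1073 days ago vs limit 730 → not met
11. condition 'runs mobile/traveling rides' holds; ride-specific liability coverage $775,000 < $800,000 → not met
12. on-site first responders 1 < 4 → not met
Not met: 7 of 12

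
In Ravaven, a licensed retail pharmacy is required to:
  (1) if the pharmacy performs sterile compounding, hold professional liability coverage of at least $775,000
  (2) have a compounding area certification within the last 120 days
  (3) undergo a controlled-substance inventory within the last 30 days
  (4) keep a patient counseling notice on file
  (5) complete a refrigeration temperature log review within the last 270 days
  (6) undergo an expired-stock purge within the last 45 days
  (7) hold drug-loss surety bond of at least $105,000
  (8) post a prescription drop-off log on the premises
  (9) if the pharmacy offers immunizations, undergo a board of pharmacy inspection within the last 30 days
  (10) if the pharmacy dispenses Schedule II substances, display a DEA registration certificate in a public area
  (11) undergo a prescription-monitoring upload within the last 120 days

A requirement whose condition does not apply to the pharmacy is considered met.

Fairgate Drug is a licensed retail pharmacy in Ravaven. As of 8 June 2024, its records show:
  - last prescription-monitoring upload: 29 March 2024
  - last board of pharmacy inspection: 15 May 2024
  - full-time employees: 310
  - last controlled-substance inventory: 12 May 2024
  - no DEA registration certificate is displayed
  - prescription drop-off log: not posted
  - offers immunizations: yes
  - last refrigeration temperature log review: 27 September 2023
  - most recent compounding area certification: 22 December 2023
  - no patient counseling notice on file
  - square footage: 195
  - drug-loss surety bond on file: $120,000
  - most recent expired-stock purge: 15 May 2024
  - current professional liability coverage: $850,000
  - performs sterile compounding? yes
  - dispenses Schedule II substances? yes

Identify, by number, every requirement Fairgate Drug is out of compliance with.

1. condition 'performs sterile compounding' holds; professional liability coverage $850,000 ≥ $775,000 → met
2. compounding area certification 169 days ago vs limit 120 → not met
3. controlled-substance inventory 27 days ago vs limit 30 → met
4. patient counseling notice absent → not met
5. refrigeration temperature log review 255 days ago vs limit 270 → met
6. expired-stock purge 24 days ago vs limit 45 → met
7. drug-loss surety bond $120,000 ≥ $105,000 → met
8. prescription drop-off log absent → not met
9. condition 'offers immunizations' holds; board of pharmacy inspection 24 days ago vs limit 30 → met
10. condition 'dispenses Schedule II substances' holds; DEA registration certificate absent → not met
11. prescription-monitoring upload 71 days ago vs limit 120 → met
Not met: 2, 4, 8, 10

2, 4, 8, 10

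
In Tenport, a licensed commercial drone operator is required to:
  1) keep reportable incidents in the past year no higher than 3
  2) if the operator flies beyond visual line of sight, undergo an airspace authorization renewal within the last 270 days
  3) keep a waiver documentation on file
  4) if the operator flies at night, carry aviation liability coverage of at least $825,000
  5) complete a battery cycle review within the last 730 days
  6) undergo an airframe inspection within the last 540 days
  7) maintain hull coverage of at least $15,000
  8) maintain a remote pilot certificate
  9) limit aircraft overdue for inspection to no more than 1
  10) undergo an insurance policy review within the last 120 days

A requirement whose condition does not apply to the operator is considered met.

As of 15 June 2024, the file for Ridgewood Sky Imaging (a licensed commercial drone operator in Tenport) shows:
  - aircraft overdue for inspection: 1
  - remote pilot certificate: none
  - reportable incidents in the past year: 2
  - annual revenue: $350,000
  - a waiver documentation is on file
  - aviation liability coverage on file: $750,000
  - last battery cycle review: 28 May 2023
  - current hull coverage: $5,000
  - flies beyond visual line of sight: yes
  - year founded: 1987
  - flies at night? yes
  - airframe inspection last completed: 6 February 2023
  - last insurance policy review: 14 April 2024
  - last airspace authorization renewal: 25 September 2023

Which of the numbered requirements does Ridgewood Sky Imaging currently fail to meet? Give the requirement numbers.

1. reportable incidents in the past year 2 ≤ 3 → met
2. condition 'flies beyond visual line of sight' holds; airspace authorization renewal 264 days ago vs limit 270 → met
3. waiver documentation present → met
4. condition 'flies at night' holds; aviation liability coverage $750,000 < $825,000 → not met
5. battery cycle review 384 days ago vs limit 730 → met
6. airframe inspection 495 days ago vs limit 540 → met
7. hull coverage $5,000 < $15,000 → not met
8. remote pilot certificate absent → not met
9. aircraft overdue for inspection 1 ≤ 1 → met
10. insurance policy review 62 days ago vs limit 120 → met
Not met: 4, 7, 8

4, 7, 8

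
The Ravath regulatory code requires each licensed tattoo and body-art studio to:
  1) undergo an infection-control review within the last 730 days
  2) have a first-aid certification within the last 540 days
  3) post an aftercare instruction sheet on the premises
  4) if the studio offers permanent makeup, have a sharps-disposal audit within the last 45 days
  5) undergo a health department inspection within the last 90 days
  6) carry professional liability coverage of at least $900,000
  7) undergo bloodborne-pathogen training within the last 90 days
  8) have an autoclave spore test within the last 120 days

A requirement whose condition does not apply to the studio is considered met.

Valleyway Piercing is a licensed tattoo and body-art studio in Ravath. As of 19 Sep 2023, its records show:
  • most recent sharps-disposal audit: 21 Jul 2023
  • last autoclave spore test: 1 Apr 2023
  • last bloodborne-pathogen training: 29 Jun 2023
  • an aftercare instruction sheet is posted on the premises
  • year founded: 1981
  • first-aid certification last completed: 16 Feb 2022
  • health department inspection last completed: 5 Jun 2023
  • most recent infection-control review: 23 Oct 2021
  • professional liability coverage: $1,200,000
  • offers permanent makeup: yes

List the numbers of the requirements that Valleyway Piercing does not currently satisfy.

1. infection-control review 696 days ago vs limit 730 → met
2. first-aid certification 580 days ago vs limit 540 → not met
3. aftercare instruction sheet present → met
4. condition 'offers permanent makeup' holds; sharps-disposal audit 60 days ago vs limit 45 → not met
5. health department inspection 106 days ago vs limit 90 → not met
6. professional liability coverage $1,200,000 ≥ $900,000 → met
7. bloodborne-pathogen training 82 days ago vs limit 90 → met
8. autoclave spore test 171 days ago vs limit 120 → not met
Not met: 2, 4, 5, 8

2, 4, 5, 8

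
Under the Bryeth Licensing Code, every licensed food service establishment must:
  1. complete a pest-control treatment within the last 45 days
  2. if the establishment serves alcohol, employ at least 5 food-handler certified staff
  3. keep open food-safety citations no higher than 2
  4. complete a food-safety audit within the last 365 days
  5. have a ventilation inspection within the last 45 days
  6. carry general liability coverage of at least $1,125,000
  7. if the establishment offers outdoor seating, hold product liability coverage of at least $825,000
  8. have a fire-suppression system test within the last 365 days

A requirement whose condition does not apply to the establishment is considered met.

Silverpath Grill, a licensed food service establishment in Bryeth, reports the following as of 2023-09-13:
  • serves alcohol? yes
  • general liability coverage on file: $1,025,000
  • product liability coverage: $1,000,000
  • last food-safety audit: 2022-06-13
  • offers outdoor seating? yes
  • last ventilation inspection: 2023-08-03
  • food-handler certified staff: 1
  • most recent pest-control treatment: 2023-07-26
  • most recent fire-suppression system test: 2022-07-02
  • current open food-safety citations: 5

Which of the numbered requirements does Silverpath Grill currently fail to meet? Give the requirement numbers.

1. pest-control treatment 49 days ago vs limit 45 → not met
2. condition 'serves alcohol' holds; food-handler certified staff 1 < 5 → not met
3. open food-safety citations 5 > 2 → not met
4. food-safety audit 457 days ago vs limit 365 → not met
5. ventilation inspection 41 days ago vs limit 45 → met
6. general liability coverage $1,025,000 < $1,125,000 → not met
7. condition 'offers outdoor seating' holds; product liability coverage $1,000,000 ≥ $825,000 → met
8. fire-suppression system test 438 days ago vs limit 365 → not met
Not met: 1, 2, 3, 4, 6, 8

1, 2, 3, 4, 6, 8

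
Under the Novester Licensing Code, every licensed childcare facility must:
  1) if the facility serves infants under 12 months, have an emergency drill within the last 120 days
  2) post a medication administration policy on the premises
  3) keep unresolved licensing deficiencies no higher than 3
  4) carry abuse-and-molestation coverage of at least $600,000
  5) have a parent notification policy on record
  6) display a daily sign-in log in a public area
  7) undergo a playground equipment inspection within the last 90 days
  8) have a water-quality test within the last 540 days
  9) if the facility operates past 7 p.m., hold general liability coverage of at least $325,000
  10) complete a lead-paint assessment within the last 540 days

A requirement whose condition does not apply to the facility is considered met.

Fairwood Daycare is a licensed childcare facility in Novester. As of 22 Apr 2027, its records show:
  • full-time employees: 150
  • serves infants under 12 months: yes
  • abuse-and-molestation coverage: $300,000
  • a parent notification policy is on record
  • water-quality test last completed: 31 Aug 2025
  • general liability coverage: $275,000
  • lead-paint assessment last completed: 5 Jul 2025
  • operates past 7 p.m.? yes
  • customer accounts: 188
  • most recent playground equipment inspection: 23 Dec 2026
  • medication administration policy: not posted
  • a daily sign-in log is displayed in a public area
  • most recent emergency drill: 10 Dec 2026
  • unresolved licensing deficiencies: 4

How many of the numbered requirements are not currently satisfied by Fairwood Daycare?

8

1. condition 'serves infants under 12 months' holds; emergency drill 133 days ago vs limit 120 → not met
2. medication administration policy absent → not met
3. unresolved licensing deficiencies 4 > 3 → not met
4. abuse-and-molestation coverage $300,000 < $600,000 → not met
5. parent notification policy present → met
6. daily sign-in log present → met
7. playground equipment inspection 120 days ago vs limit 90 → not met
8. water-quality test 599 days ago vs limit 540 → not met
9. condition 'operates past 7 p.m.' holds; general liability coverage $275,000 < $325,000 → not met
10. lead-paint assessment 656 days ago vs limit 540 → not met
Not met: 8 of 10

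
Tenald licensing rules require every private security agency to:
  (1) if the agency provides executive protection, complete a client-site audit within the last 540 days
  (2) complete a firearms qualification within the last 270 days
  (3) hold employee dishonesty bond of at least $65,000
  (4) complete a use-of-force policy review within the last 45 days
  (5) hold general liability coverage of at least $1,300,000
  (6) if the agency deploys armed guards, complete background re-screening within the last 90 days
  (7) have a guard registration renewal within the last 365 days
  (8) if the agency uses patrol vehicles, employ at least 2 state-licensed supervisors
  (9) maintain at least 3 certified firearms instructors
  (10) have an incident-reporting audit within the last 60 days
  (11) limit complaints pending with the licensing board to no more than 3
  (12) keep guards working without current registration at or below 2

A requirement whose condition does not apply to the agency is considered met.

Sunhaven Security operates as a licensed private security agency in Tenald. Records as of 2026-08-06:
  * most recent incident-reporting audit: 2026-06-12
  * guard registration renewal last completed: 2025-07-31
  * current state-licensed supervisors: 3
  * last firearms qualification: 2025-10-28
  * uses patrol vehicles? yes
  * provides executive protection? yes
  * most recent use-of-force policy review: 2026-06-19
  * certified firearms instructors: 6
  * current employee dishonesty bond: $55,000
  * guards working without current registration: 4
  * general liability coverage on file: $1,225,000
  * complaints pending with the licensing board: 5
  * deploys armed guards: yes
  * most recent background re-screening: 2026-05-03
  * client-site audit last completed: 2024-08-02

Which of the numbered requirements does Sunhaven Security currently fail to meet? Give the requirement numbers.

1, 2, 3, 4, 5, 6, 7, 11, 12

1. condition 'provides executive protection' holds; client-site audit 734 days ago vs limit 540 → not met
2. firearms qualification 282 days ago vs limit 270 → not met
3. employee dishonesty bond $55,000 < $65,000 → not met
4. use-of-force policy review 48 days ago vs limit 45 → not met
5. general liability coverage $1,225,000 < $1,300,000 → not met
6. condition 'deploys armed guards' holds; background re-screening 95 days ago vs limit 90 → not met
7. guard registration renewal 371 days ago vs limit 365 → not met
8. condition 'uses patrol vehicles' holds; state-licensed supervisors 3 ≥ 2 → met
9. certified firearms instructors 6 ≥ 3 → met
10. incident-reporting audit 55 days ago vs limit 60 → met
11. complaints pending with the licensing board 5 > 3 → not met
12. guards working without current registration 4 > 2 → not met
Not met: 1, 2, 3, 4, 5, 6, 7, 11, 12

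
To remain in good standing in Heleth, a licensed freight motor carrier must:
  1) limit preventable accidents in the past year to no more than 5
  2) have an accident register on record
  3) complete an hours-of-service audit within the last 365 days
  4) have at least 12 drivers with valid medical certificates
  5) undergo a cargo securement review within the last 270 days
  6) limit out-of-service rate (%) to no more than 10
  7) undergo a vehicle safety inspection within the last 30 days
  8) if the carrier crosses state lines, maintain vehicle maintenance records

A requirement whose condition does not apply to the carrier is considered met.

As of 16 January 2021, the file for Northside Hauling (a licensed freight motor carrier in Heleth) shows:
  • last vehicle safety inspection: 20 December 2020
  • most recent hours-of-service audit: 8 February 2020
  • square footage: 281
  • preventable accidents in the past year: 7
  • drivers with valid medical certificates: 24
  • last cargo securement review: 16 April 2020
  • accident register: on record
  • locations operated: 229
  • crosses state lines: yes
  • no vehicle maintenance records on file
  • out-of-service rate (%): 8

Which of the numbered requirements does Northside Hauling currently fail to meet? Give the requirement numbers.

1. preventable accidents in the past year 7 > 5 → not met
2. accident register present → met
3. hours-of-service audit 343 days ago vs limit 365 → met
4. drivers with valid medical certificates 24 ≥ 12 → met
5. cargo securement review 275 days ago vs limit 270 → not met
6. out-of-service rate (%) 8 ≤ 10 → met
7. vehicle safety inspection 27 days ago vs limit 30 → met
8. condition 'crosses state lines' holds; vehicle maintenance records absent → not met
Not met: 1, 5, 8

1, 5, 8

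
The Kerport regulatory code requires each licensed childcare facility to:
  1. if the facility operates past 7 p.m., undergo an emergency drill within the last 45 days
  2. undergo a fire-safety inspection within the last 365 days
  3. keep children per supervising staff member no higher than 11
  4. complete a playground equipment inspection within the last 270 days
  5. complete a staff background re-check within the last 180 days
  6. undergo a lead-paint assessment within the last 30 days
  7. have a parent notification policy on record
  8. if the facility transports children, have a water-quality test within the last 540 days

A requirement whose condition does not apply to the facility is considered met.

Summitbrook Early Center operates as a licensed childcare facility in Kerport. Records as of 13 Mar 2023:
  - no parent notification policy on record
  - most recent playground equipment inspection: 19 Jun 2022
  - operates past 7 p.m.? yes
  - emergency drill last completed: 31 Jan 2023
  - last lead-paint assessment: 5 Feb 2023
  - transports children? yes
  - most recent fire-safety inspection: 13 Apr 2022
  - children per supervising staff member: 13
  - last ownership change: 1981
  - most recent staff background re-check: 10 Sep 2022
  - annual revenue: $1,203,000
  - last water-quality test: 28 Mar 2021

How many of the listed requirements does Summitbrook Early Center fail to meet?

1. condition 'operates past 7 p.m.' holds; emergency drill 41 days ago vs limit 45 → met
2. fire-safety inspection 334 days ago vs limit 365 → met
3. children per supervising staff member 13 > 11 → not met
4. playground equipment inspection 267 days ago vs limit 270 → met
5. staff background re-check 184 days ago vs limit 180 → not met
6. lead-paint assessment 36 days ago vs limit 30 → not met
7. parent notification policy absent → not met
8. condition 'transports children' holds; water-quality test 715 days ago vs limit 540 → not met
Not met: 5 of 8

5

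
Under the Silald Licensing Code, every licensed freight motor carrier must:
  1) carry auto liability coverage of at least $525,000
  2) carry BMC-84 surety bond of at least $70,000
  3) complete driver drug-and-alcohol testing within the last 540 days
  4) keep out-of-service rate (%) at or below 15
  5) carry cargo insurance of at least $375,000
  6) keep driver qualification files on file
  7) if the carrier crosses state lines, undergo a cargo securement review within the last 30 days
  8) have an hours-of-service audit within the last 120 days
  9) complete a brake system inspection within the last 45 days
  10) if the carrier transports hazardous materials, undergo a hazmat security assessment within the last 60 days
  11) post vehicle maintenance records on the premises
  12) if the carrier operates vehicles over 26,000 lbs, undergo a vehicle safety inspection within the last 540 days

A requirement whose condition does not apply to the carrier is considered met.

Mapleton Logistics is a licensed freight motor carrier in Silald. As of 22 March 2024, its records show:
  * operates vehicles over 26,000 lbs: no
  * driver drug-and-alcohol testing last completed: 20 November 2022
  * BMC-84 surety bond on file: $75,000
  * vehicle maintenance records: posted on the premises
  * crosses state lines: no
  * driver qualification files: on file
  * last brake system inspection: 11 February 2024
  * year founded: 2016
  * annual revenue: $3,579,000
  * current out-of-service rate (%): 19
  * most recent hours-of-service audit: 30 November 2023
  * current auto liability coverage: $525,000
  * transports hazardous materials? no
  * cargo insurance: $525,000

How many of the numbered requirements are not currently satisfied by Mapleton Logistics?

1. auto liability coverage $525,000 ≥ $525,000 → met
2. BMC-84 surety bond $75,000 ≥ $70,000 → met
3. driver drug-and-alcohol testing 488 days ago vs limit 540 → met
4. out-of-service rate (%) 19 > 15 → not met
5. cargo insurance $525,000 ≥ $375,000 → met
6. driver qualification files present → met
7. condition 'crosses state lines' does not hold → requirement n/a → met
8. hours-of-service audit 113 days ago vs limit 120 → met
9. brake system inspection 40 days ago vs limit 45 → met
10. condition 'transports hazardous materials' does not hold → requirement n/a → met
11. vehicle maintenance records present → met
12. condition 'operates vehicles over 26,000 lbs' does not hold → requirement n/a → met
Not met: 1 of 12

1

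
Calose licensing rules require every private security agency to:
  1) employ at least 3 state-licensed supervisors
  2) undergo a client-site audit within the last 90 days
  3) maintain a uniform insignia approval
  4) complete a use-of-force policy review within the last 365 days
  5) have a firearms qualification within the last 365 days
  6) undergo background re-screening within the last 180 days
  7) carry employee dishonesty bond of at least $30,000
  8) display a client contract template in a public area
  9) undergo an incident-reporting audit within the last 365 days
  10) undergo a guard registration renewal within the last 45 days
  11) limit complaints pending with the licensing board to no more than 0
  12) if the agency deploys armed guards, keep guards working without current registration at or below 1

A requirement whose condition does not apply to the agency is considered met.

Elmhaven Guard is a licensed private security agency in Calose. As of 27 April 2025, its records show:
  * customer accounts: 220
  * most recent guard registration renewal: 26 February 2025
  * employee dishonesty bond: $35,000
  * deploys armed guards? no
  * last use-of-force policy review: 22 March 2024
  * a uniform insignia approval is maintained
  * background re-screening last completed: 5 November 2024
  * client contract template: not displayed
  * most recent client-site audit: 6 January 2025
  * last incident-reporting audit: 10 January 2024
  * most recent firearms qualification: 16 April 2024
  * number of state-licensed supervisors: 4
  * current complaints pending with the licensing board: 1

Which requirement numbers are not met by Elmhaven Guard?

2, 4, 5, 8, 9, 10, 11

1. state-licensed supervisors 4 ≥ 3 → met
2. client-site audit 111 days ago vs limit 90 → not met
3. uniform insignia approval present → met
4. use-of-force policy review 401 days ago vs limit 365 → not met
5. firearms qualification 376 days ago vs limit 365 → not met
6. background re-screening 173 days ago vs limit 180 → met
7. employee dishonesty bond $35,000 ≥ $30,000 → met
8. client contract template absent → not met
9. incident-reporting audit 473 days ago vs limit 365 → not met
10. guard registration renewal 60 days ago vs limit 45 → not met
11. complaints pending with the licensing board 1 > 0 → not met
12. condition 'deploys armed guards' does not hold → requirement n/a → met
Not met: 2, 4, 5, 8, 9, 10, 11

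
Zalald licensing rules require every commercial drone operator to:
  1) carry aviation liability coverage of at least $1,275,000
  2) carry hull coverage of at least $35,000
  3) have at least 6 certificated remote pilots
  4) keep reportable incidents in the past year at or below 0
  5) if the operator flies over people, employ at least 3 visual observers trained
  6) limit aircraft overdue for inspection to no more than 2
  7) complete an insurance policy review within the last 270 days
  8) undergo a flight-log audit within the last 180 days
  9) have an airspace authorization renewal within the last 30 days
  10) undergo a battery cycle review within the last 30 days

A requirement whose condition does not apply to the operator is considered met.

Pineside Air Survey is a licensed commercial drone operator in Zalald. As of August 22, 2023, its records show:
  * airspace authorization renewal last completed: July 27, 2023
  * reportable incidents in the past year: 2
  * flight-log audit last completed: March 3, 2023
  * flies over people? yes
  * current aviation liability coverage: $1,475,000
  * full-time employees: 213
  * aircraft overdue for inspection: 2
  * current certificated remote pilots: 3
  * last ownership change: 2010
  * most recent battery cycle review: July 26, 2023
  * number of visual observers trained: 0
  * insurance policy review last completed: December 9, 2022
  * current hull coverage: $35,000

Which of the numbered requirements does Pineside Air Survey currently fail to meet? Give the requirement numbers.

3, 4, 5

1. aviation liability coverage $1,475,000 ≥ $1,275,000 → met
2. hull coverage $35,000 ≥ $35,000 → met
3. certificated remote pilots 3 < 6 → not met
4. reportable incidents in the past year 2 > 0 → not met
5. condition 'flies over people' holds; visual observers trained 0 < 3 → not met
6. aircraft overdue for inspection 2 ≤ 2 → met
7. insurance policy review 256 days ago vs limit 270 → met
8. flight-log audit 172 days ago vs limit 180 → met
9. airspace authorization renewal 26 days ago vs limit 30 → met
10. battery cycle review 27 days ago vs limit 30 → met
Not met: 3, 4, 5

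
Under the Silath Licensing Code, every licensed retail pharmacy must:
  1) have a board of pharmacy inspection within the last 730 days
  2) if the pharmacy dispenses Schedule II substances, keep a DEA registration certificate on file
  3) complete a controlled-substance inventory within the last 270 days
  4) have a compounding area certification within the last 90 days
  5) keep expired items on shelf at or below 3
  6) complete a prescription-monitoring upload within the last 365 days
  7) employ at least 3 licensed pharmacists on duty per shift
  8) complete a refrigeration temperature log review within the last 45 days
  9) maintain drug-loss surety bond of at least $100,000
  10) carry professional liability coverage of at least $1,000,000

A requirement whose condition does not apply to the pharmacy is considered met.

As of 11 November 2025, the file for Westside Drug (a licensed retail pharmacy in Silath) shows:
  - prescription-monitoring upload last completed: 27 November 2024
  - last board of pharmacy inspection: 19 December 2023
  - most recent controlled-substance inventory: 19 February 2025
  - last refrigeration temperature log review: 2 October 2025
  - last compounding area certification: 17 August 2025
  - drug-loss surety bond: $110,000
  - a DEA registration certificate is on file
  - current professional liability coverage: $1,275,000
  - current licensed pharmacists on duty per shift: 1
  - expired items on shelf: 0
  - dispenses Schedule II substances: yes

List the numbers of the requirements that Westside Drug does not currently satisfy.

7

1. board of pharmacy inspection 693 days ago vs limit 730 → met
2. condition 'dispenses Schedule II substances' holds; DEA registration certificate present → met
3. controlled-substance inventory 265 days ago vs limit 270 → met
4. compounding area certification 86 days ago vs limit 90 → met
5. expired items on shelf 0 ≤ 3 → met
6. prescription-monitoring upload 349 days ago vs limit 365 → met
7. licensed pharmacists on duty per shift 1 < 3 → not met
8. refrigeration temperature log review 40 days ago vs limit 45 → met
9. drug-loss surety bond $110,000 ≥ $100,000 → met
10. professional liability coverage $1,275,000 ≥ $1,000,000 → met
Not met: 7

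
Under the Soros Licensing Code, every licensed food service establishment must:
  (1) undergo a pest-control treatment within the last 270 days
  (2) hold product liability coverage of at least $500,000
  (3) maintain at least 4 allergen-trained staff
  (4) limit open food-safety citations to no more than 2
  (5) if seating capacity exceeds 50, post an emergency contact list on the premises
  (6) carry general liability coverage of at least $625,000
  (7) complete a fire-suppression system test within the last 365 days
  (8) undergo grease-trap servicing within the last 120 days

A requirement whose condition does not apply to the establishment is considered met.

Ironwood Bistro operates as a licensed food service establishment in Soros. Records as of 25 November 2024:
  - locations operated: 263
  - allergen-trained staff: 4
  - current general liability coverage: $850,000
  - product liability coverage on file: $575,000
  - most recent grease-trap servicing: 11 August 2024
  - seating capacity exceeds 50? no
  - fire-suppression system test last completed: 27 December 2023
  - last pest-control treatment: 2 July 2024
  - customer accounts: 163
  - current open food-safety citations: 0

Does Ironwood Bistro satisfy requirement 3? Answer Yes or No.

3. allergen-trained staff 4 ≥ 4 → met

Yes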